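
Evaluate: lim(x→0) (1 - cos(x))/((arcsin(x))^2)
This is a 0/0 indeterminate form.

Apply L'Hôpital's rule: differentiate numerator and denominator separately.
  f(x) = 1 - cos(x)   ⇒   f'(x) = sin(x)
  g(x) = asin(x)^2   ⇒   g'(x) = 2·asin(x)/sqrt(1 - x^2)
  lim(x→0) f'(x)/g'(x) = lim(x→0) (sin(x))/(2·asin(x)/sqrt(1 - x^2))
  = 1/2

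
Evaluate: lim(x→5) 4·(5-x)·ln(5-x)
This is a 0·∞ indeterminate form.

Rewrite 0·∞ as a quotient (0/0 or ∞/∞ form), then apply L'Hôpital's rule:
  lim(x→5) 4·(5-x)·ln(5-x) = 0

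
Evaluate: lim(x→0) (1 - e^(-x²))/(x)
This is a 0/0 indeterminate form.

Apply L'Hôpital's rule: differentiate numerator and denominator separately.
  f(x) = 1 - e^(-x^2)   ⇒   f'(x) = 2·x·e^(-x^2)
  g(x) = x   ⇒   g'(x) = 1
  lim(x→0) f'(x)/g'(x) = lim(x→0) (2·x·e^(-x^2))/(1)
  = 0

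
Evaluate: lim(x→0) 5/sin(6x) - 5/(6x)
This is an ∞-∞ indeterminate form.

Combine fractions or rationalize to convert ∞-∞ to 0/0 form:
  lim(x→0) 5/sin(6x) - 5/(6x) = 0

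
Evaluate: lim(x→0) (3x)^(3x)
This is an exponential indeterminate form.

For exponential indeterminate forms, take the natural log:
  Let L = lim(x→0) (3x)^(3x)
  Then ln(L) = lim(x→0) [exponent × ln(base)]
  Evaluate using L'Hôpital or standard limits, then exponentiate.
  L = 1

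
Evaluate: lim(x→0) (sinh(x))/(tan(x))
This is a 0/0 indeterminate form.

Apply L'Hôpital's rule: differentiate numerator and denominator separately.
  f(x) = sinh(x)   ⇒   f'(x) = cosh(x)
  g(x) = tan(x)   ⇒   g'(x) = tan(x)^2 + 1
  lim(x→0) f'(x)/g'(x) = lim(x→0) (cosh(x))/(tan(x)^2 + 1)
  = 1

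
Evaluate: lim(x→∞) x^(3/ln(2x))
This is an exponential indeterminate form.

For exponential indeterminate forms, take the natural log:
  Let L = lim(x→∞) x^(3/ln(2x))
  Then ln(L) = lim(x→∞) [exponent × ln(base)]
  Evaluate using L'Hôpital or standard limits, then exponentiate.
  L = e^(3)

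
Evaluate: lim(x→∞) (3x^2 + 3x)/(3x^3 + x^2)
This is an ∞/∞ indeterminate form.

Apply L'Hôpital's rule: differentiate numerator and denominator separately.
  f(x) = 3·x^2 + 3·x   ⇒   f'(x) = 6·x + 3
  g(x) = 3·x^3 + x^2   ⇒   g'(x) = 9·x^2 + 2·x
  lim(x→∞) f'(x)/g'(x) = lim(x→∞) (6·x + 3)/(9·x^2 + 2·x)
  = 0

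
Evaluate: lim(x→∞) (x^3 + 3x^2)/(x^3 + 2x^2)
This is an ∞/∞ indeterminate form.

Apply L'Hôpital's rule: differentiate numerator and denominator separately.
  f(x) = x^3 + 3·x^2   ⇒   f'(x) = 3·x^2 + 6·x
  g(x) = x^3 + 2·x^2   ⇒   g'(x) = 3·x^2 + 4·x
  lim(x→∞) f'(x)/g'(x) = lim(x→∞) (3·x^2 + 6·x)/(3·x^2 + 4·x)
  = 1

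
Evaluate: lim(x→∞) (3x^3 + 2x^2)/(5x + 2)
This is an ∞/∞ indeterminate form.

Apply L'Hôpital's rule: differentiate numerator and denominator separately.
  f(x) = 3·x^3 + 2·x^2   ⇒   f'(x) = 9·x^2 + 4·x
  g(x) = 5·x + 2   ⇒   g'(x) = 5
  lim(x→∞) f'(x)/g'(x) = lim(x→∞) (9·x^2 + 4·x)/(5)
  = ∞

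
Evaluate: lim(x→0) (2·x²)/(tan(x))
This is a 0/0 indeterminate form.

Apply L'Hôpital's rule: differentiate numerator and denominator separately.
  f(x) = 2·x^2   ⇒   f'(x) = 4·x
  g(x) = tan(x)   ⇒   g'(x) = tan(x)^2 + 1
  lim(x→0) f'(x)/g'(x) = lim(x→0) (4·x)/(tan(x)^2 + 1)
  = 0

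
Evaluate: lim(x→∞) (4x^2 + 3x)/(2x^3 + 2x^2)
This is an ∞/∞ indeterminate form.

Apply L'Hôpital's rule: differentiate numerator and denominator separately.
  f(x) = 4·x^2 + 3·x   ⇒   f'(x) = 8·x + 3
  g(x) = 2·x^3 + 2·x^2   ⇒   g'(x) = 6·x^2 + 4·x
  lim(x→∞) f'(x)/g'(x) = lim(x→∞) (8·x + 3)/(6·x^2 + 4·x)
  = 0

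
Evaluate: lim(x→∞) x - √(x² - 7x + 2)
This is an ∞-∞ indeterminate form.

Combine fractions or rationalize to convert ∞-∞ to 0/0 form:
  lim(x→∞) x - √(x² - 7x + 2) = 7/2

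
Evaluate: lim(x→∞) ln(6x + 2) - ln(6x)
This is an ∞-∞ indeterminate form.

Combine fractions or rationalize to convert ∞-∞ to 0/0 form:
  lim(x→∞) ln(6x + 2) - ln(6x) = 0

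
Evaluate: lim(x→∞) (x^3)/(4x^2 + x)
This is an ∞/∞ indeterminate form.

Apply L'Hôpital's rule: differentiate numerator and denominator separately.
  f(x) = x^3   ⇒   f'(x) = 3·x^2
  g(x) = 4·x^2 + x   ⇒   g'(x) = 8·x + 1
  lim(x→∞) f'(x)/g'(x) = lim(x→∞) (3·x^2)/(8·x + 1)
  = ∞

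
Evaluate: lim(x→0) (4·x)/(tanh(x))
This is a 0/0 indeterminate form.

Apply L'Hôpital's rule: differentiate numerator and denominator separately.
  f(x) = 4·x   ⇒   f'(x) = 4
  g(x) = tanh(x)   ⇒   g'(x) = 1 - tanh(x)^2
  lim(x→0) f'(x)/g'(x) = lim(x→0) (4)/(1 - tanh(x)^2)
  = 4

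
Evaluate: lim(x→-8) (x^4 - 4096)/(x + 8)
This is a standard limit.

Factor or rationalize the expression:
  lim(x→-8) (x^4 - 4096)/(x + 8) = -2048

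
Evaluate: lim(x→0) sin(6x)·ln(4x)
This is a 0·∞ indeterminate form.

Rewrite 0·∞ as a quotient (0/0 or ∞/∞ form), then apply L'Hôpital's rule:
  lim(x→0) sin(6x)·ln(4x) = 0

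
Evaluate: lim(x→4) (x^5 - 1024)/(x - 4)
This is a standard limit.

Factor or rationalize the expression:
  lim(x→4) (x^5 - 1024)/(x - 4) = 1280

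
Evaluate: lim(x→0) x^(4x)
This is an exponential indeterminate form.

For exponential indeterminate forms, take the natural log:
  Let L = lim(x→0) x^(4x)
  Then ln(L) = lim(x→0) [exponent × ln(base)]
  Evaluate using L'Hôpital or standard limits, then exponentiate.
  L = 1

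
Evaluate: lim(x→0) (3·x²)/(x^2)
This is a 0/0 indeterminate form.

Apply L'Hôpital's rule: differentiate numerator and denominator separately.
  f(x) = 3·x^2   ⇒   f'(x) = 6·x
  g(x) = x^2   ⇒   g'(x) = 2·x
  lim(x→0) f'(x)/g'(x) = lim(x→0) (6·x)/(2·x)
  = 3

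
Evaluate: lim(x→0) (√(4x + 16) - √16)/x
This is a standard limit.

Factor or rationalize the expression:
  lim(x→0) (√(4x + 16) - √16)/x = 1/2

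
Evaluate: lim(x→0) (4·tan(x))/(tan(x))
This is a 0/0 indeterminate form.

Apply L'Hôpital's rule: differentiate numerator and denominator separately.
  f(x) = 4·tan(x)   ⇒   f'(x) = 4·tan(x)^2 + 4
  g(x) = tan(x)   ⇒   g'(x) = tan(x)^2 + 1
  lim(x→0) f'(x)/g'(x) = lim(x→0) (4·tan(x)^2 + 4)/(tan(x)^2 + 1)
  = 4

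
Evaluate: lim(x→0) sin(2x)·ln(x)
This is a 0·∞ indeterminate form.

Rewrite 0·∞ as a quotient (0/0 or ∞/∞ form), then apply L'Hôpital's rule:
  lim(x→0) sin(2x)·ln(x) = 0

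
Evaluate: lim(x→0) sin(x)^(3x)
This is an exponential indeterminate form.

For exponential indeterminate forms, take the natural log:
  Let L = lim(x→0) sin(x)^(3x)
  Then ln(L) = lim(x→0) [exponent × ln(base)]
  Evaluate using L'Hôpital or standard limits, then exponentiate.
  L = 1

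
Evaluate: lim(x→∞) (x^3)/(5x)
This is an ∞/∞ indeterminate form.

Apply L'Hôpital's rule: differentiate numerator and denominator separately.
  f(x) = x^3   ⇒   f'(x) = 3·x^2
  g(x) = 5·x   ⇒   g'(x) = 5
  lim(x→∞) f'(x)/g'(x) = lim(x→∞) (3·x^2)/(5)
  = ∞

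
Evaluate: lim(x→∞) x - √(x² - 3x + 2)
This is an ∞-∞ indeterminate form.

Combine fractions or rationalize to convert ∞-∞ to 0/0 form:
  lim(x→∞) x - √(x² - 3x + 2) = 3/2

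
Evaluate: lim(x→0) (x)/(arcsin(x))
This is a 0/0 indeterminate form.

Apply L'Hôpital's rule: differentiate numerator and denominator separately.
  f(x) = x   ⇒   f'(x) = 1
  g(x) = asin(x)   ⇒   g'(x) = 1/sqrt(1 - x^2)
  lim(x→0) f'(x)/g'(x) = lim(x→0) (1)/(1/sqrt(1 - x^2))
  = 1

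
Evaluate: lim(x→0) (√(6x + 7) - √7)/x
This is a standard limit.

Factor or rationalize the expression:
  lim(x→0) (√(6x + 7) - √7)/x = 3·sqrt(7)/7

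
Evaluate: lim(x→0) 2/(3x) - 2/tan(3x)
This is an ∞-∞ indeterminate form.

Combine fractions or rationalize to convert ∞-∞ to 0/0 form:
  lim(x→0) 2/(3x) - 2/tan(3x) = 0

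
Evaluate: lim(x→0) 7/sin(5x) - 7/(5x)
This is an ∞-∞ indeterminate form.

Combine fractions or rationalize to convert ∞-∞ to 0/0 form:
  lim(x→0) 7/sin(5x) - 7/(5x) = 0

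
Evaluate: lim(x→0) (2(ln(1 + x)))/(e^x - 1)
This is a 0/0 indeterminate form.

Apply L'Hôpital's rule: differentiate numerator and denominator separately.
  f(x) = 2·ln(x + 1)   ⇒   f'(x) = 2/(x + 1)
  g(x) = e^(x) - 1   ⇒   g'(x) = e^(x)
  lim(x→0) f'(x)/g'(x) = lim(x→0) (2/(x + 1))/(e^(x))
  = 2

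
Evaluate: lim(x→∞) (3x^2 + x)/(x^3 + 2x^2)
This is an ∞/∞ indeterminate form.

Apply L'Hôpital's rule: differentiate numerator and denominator separately.
  f(x) = 3·x^2 + x   ⇒   f'(x) = 6·x + 1
  g(x) = x^3 + 2·x^2   ⇒   g'(x) = 3·x^2 + 4·x
  lim(x→∞) f'(x)/g'(x) = lim(x→∞) (6·x + 1)/(3·x^2 + 4·x)
  = 0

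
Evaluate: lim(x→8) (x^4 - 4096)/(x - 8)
This is a standard limit.

Factor or rationalize the expression:
  lim(x→8) (x^4 - 4096)/(x - 8) = 2048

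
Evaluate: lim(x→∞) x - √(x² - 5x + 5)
This is an ∞-∞ indeterminate form.

Combine fractions or rationalize to convert ∞-∞ to 0/0 form:
  lim(x→∞) x - √(x² - 5x + 5) = 5/2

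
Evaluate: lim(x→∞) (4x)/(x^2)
This is an ∞/∞ indeterminate form.

Apply L'Hôpital's rule: differentiate numerator and denominator separately.
  f(x) = 4·x   ⇒   f'(x) = 4
  g(x) = x^2   ⇒   g'(x) = 2·x
  lim(x→∞) f'(x)/g'(x) = lim(x→∞) (4)/(2·x)
  = 0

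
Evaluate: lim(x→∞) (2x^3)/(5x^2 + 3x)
This is an ∞/∞ indeterminate form.

Apply L'Hôpital's rule: differentiate numerator and denominator separately.
  f(x) = 2·x^3   ⇒   f'(x) = 6·x^2
  g(x) = 5·x^2 + 3·x   ⇒   g'(x) = 10·x + 3
  lim(x→∞) f'(x)/g'(x) = lim(x→∞) (6·x^2)/(10·x + 3)
  = ∞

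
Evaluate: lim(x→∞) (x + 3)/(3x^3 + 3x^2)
This is an ∞/∞ indeterminate form.

Apply L'Hôpital's rule: differentiate numerator and denominator separately.
  f(x) = x + 3   ⇒   f'(x) = 1
  g(x) = 3·x^3 + 3·x^2   ⇒   g'(x) = 9·x^2 + 6·x
  lim(x→∞) f'(x)/g'(x) = lim(x→∞) (1)/(9·x^2 + 6·x)
  = 0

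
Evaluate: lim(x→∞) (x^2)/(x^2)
This is an ∞/∞ indeterminate form.

Apply L'Hôpital's rule: differentiate numerator and denominator separately.
  f(x) = x^2   ⇒   f'(x) = 2·x
  g(x) = x^2   ⇒   g'(x) = 2·x
  lim(x→∞) f'(x)/g'(x) = lim(x→∞) (2·x)/(2·x)
  = 1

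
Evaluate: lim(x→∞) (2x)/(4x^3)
This is an ∞/∞ indeterminate form.

Apply L'Hôpital's rule: differentiate numerator and denominator separately.
  f(x) = 2·x   ⇒   f'(x) = 2
  g(x) = 4·x^3   ⇒   g'(x) = 12·x^2
  lim(x→∞) f'(x)/g'(x) = lim(x→∞) (2)/(12·x^2)
  = 0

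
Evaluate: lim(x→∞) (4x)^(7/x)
This is an exponential indeterminate form.

For exponential indeterminate forms, take the natural log:
  Let L = lim(x→∞) (4x)^(7/x)
  Then ln(L) = lim(x→∞) [exponent × ln(base)]
  Evaluate using L'Hôpital or standard limits, then exponentiate.
  L = 1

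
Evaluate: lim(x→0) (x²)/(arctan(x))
This is a 0/0 indeterminate form.

Apply L'Hôpital's rule: differentiate numerator and denominator separately.
  f(x) = x^2   ⇒   f'(x) = 2·x
  g(x) = atan(x)   ⇒   g'(x) = 1/(x^2 + 1)
  lim(x→0) f'(x)/g'(x) = lim(x→0) (2·x)/(1/(x^2 + 1))
  = 0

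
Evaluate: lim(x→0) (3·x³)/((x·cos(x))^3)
This is a 0/0 indeterminate form.

Apply L'Hôpital's rule: differentiate numerator and denominator separately.
  f(x) = 3·x^3   ⇒   f'(x) = 9·x^2
  g(x) = x^3·cos(x)^3   ⇒   g'(x) = -3·x^3·sin(x)·cos(x)^2 + 3·x^2·cos(x)^3
  lim(x→0) f'(x)/g'(x) = lim(x→0) (9·x^2)/(-3·x^3·sin(x)·cos(x)^2 + 3·x^2·cos(x)^3)
  = 3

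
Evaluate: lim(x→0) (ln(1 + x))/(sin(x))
This is a 0/0 indeterminate form.

Apply L'Hôpital's rule: differentiate numerator and denominator separately.
  f(x) = ln(x + 1)   ⇒   f'(x) = 1/(x + 1)
  g(x) = sin(x)   ⇒   g'(x) = cos(x)
  lim(x→0) f'(x)/g'(x) = lim(x→0) (1/(x + 1))/(cos(x))
  = 1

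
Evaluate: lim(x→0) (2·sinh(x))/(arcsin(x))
This is a 0/0 indeterminate form.

Apply L'Hôpital's rule: differentiate numerator and denominator separately.
  f(x) = 2·sinh(x)   ⇒   f'(x) = 2·cosh(x)
  g(x) = asin(x)   ⇒   g'(x) = 1/sqrt(1 - x^2)
  lim(x→0) f'(x)/g'(x) = lim(x→0) (2·cosh(x))/(1/sqrt(1 - x^2))
  = 2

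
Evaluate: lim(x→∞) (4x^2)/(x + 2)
This is an ∞/∞ indeterminate form.

Apply L'Hôpital's rule: differentiate numerator and denominator separately.
  f(x) = 4·x^2   ⇒   f'(x) = 8·x
  g(x) = x + 2   ⇒   g'(x) = 1
  lim(x→∞) f'(x)/g'(x) = lim(x→∞) (8·x)/(1)
  = ∞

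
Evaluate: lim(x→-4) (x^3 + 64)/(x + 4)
This is a standard limit.

Factor or rationalize the expression:
  lim(x→-4) (x^3 + 64)/(x + 4) = 48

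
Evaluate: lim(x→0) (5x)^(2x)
This is an exponential indeterminate form.

For exponential indeterminate forms, take the natural log:
  Let L = lim(x→0) (5x)^(2x)
  Then ln(L) = lim(x→0) [exponent × ln(base)]
  Evaluate using L'Hôpital or standard limits, then exponentiate.
  L = 1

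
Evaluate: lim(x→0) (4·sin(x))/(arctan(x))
This is a 0/0 indeterminate form.

Apply L'Hôpital's rule: differentiate numerator and denominator separately.
  f(x) = 4·sin(x)   ⇒   f'(x) = 4·cos(x)
  g(x) = atan(x)   ⇒   g'(x) = 1/(x^2 + 1)
  lim(x→0) f'(x)/g'(x) = lim(x→0) (4·cos(x))/(1/(x^2 + 1))
  = 4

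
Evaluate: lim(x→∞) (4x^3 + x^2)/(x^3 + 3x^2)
This is an ∞/∞ indeterminate form.

Apply L'Hôpital's rule: differentiate numerator and denominator separately.
  f(x) = 4·x^3 + x^2   ⇒   f'(x) = 12·x^2 + 2·x
  g(x) = x^3 + 3·x^2   ⇒   g'(x) = 3·x^2 + 6·x
  lim(x→∞) f'(x)/g'(x) = lim(x→∞) (12·x^2 + 2·x)/(3·x^2 + 6·x)
  = 4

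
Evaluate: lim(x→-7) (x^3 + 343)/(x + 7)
This is a standard limit.

Factor or rationalize the expression:
  lim(x→-7) (x^3 + 343)/(x + 7) = 147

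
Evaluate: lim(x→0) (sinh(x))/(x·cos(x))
This is a 0/0 indeterminate form.

Apply L'Hôpital's rule: differentiate numerator and denominator separately.
  f(x) = sinh(x)   ⇒   f'(x) = cosh(x)
  g(x) = x·cos(x)   ⇒   g'(x) = -x·sin(x) + cos(x)
  lim(x→0) f'(x)/g'(x) = lim(x→0) (cosh(x))/(-x·sin(x) + cos(x))
  = 1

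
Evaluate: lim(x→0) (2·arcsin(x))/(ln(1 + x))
This is a 0/0 indeterminate form.

Apply L'Hôpital's rule: differentiate numerator and denominator separately.
  f(x) = 2·asin(x)   ⇒   f'(x) = 2/sqrt(1 - x^2)
  g(x) = ln(x + 1)   ⇒   g'(x) = 1/(x + 1)
  lim(x→0) f'(x)/g'(x) = lim(x→0) (2/sqrt(1 - x^2))/(1/(x + 1))
  = 2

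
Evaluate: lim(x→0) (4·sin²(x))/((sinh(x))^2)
This is a 0/0 indeterminate form.

Apply L'Hôpital's rule: differentiate numerator and denominator separately.
  f(x) = 4·sin(x)^2   ⇒   f'(x) = 8·sin(x)·cos(x)
  g(x) = sinh(x)^2   ⇒   g'(x) = 2·sinh(x)·cosh(x)
  lim(x→0) f'(x)/g'(x) = lim(x→0) (8·sin(x)·cos(x))/(2·sinh(x)·cosh(x))
  = 4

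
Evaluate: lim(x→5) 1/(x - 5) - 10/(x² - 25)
This is an ∞-∞ indeterminate form.

Combine fractions or rationalize to convert ∞-∞ to 0/0 form:
  lim(x→5) 1/(x - 5) - 10/(x² - 25) = 1/10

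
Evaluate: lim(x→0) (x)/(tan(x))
This is a 0/0 indeterminate form.

Apply L'Hôpital's rule: differentiate numerator and denominator separately.
  f(x) = x   ⇒   f'(x) = 1
  g(x) = tan(x)   ⇒   g'(x) = tan(x)^2 + 1
  lim(x→0) f'(x)/g'(x) = lim(x→0) (1)/(tan(x)^2 + 1)
  = 1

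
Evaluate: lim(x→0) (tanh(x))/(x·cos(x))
This is a 0/0 indeterminate form.

Apply L'Hôpital's rule: differentiate numerator and denominator separately.
  f(x) = tanh(x)   ⇒   f'(x) = 1 - tanh(x)^2
  g(x) = x·cos(x)   ⇒   g'(x) = -x·sin(x) + cos(x)
  lim(x→0) f'(x)/g'(x) = lim(x→0) (1 - tanh(x)^2)/(-x·sin(x) + cos(x))
  = 1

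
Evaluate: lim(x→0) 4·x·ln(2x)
This is a 0·∞ indeterminate form.

Rewrite 0·∞ as a quotient (0/0 or ∞/∞ form), then apply L'Hôpital's rule:
  lim(x→0) 4·x·ln(2x) = 0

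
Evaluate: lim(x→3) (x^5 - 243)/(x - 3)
This is a standard limit.

Factor or rationalize the expression:
  lim(x→3) (x^5 - 243)/(x - 3) = 405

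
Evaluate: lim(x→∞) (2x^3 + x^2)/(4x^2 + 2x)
This is an ∞/∞ indeterminate form.

Apply L'Hôpital's rule: differentiate numerator and denominator separately.
  f(x) = 2·x^3 + x^2   ⇒   f'(x) = 6·x^2 + 2·x
  g(x) = 4·x^2 + 2·x   ⇒   g'(x) = 8·x + 2
  lim(x→∞) f'(x)/g'(x) = lim(x→∞) (6·x^2 + 2·x)/(8·x + 2)
  = ∞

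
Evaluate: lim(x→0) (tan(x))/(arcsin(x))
This is a 0/0 indeterminate form.

Apply L'Hôpital's rule: differentiate numerator and denominator separately.
  f(x) = tan(x)   ⇒   f'(x) = tan(x)^2 + 1
  g(x) = asin(x)   ⇒   g'(x) = 1/sqrt(1 - x^2)
  lim(x→0) f'(x)/g'(x) = lim(x→0) (tan(x)^2 + 1)/(1/sqrt(1 - x^2))
  = 1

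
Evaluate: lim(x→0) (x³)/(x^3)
This is a 0/0 indeterminate form.

Apply L'Hôpital's rule: differentiate numerator and denominator separately.
  f(x) = x^3   ⇒   f'(x) = 3·x^2
  g(x) = x^3   ⇒   g'(x) = 3·x^2
  lim(x→0) f'(x)/g'(x) = lim(x→0) (3·x^2)/(3·x^2)
  = 1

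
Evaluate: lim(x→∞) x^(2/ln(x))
This is an exponential indeterminate form.

For exponential indeterminate forms, take the natural log:
  Let L = lim(x→∞) x^(2/ln(x))
  Then ln(L) = lim(x→∞) [exponent × ln(base)]
  Evaluate using L'Hôpital or standard limits, then exponentiate.
  L = e²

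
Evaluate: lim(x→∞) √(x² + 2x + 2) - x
This is an ∞-∞ indeterminate form.

Combine fractions or rationalize to convert ∞-∞ to 0/0 form:
  lim(x→∞) √(x² + 2x + 2) - x = 1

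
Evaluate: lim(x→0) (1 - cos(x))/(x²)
This is a 0/0 indeterminate form.

Apply L'Hôpital's rule: differentiate numerator and denominator separately.
  f(x) = 1 - cos(x)   ⇒   f'(x) = sin(x)
  g(x) = x^2   ⇒   g'(x) = 2·x
  lim(x→0) f'(x)/g'(x) = lim(x→0) (sin(x))/(2·x)
  = 1/2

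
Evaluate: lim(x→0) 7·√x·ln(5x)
This is a 0·∞ indeterminate form.

Rewrite 0·∞ as a quotient (0/0 or ∞/∞ form), then apply L'Hôpital's rule:
  lim(x→0) 7·√x·ln(5x) = 0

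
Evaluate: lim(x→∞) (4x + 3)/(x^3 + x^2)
This is an ∞/∞ indeterminate form.

Apply L'Hôpital's rule: differentiate numerator and denominator separately.
  f(x) = 4·x + 3   ⇒   f'(x) = 4
  g(x) = x^3 + x^2   ⇒   g'(x) = 3·x^2 + 2·x
  lim(x→∞) f'(x)/g'(x) = lim(x→∞) (4)/(3·x^2 + 2·x)
  = 0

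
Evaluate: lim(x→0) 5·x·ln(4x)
This is a 0·∞ indeterminate form.

Rewrite 0·∞ as a quotient (0/0 or ∞/∞ form), then apply L'Hôpital's rule:
  lim(x→0) 5·x·ln(4x) = 0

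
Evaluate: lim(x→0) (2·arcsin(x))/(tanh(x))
This is a 0/0 indeterminate form.

Apply L'Hôpital's rule: differentiate numerator and denominator separately.
  f(x) = 2·asin(x)   ⇒   f'(x) = 2/sqrt(1 - x^2)
  g(x) = tanh(x)   ⇒   g'(x) = 1 - tanh(x)^2
  lim(x→0) f'(x)/g'(x) = lim(x→0) (2/sqrt(1 - x^2))/(1 - tanh(x)^2)
  = 2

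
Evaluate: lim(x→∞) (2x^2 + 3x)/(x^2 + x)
This is an ∞/∞ indeterminate form.

Apply L'Hôpital's rule: differentiate numerator and denominator separately.
  f(x) = 2·x^2 + 3·x   ⇒   f'(x) = 4·x + 3
  g(x) = x^2 + x   ⇒   g'(x) = 2·x + 1
  lim(x→∞) f'(x)/g'(x) = lim(x→∞) (4·x + 3)/(2·x + 1)
  = 2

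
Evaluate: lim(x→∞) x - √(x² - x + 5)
This is an ∞-∞ indeterminate form.

Combine fractions or rationalize to convert ∞-∞ to 0/0 form:
  lim(x→∞) x - √(x² - x + 5) = 1/2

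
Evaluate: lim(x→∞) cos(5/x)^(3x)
This is an exponential indeterminate form.

For exponential indeterminate forms, take the natural log:
  Let L = lim(x→∞) cos(5/x)^(3x)
  Then ln(L) = lim(x→∞) [exponent × ln(base)]
  Evaluate using L'Hôpital or standard limits, then exponentiate.
  L = 1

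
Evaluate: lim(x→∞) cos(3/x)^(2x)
This is an exponential indeterminate form.

For exponential indeterminate forms, take the natural log:
  Let L = lim(x→∞) cos(3/x)^(2x)
  Then ln(L) = lim(x→∞) [exponent × ln(base)]
  Evaluate using L'Hôpital or standard limits, then exponentiate.
  L = 1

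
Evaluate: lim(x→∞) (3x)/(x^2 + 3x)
This is an ∞/∞ indeterminate form.

Apply L'Hôpital's rule: differentiate numerator and denominator separately.
  f(x) = 3·x   ⇒   f'(x) = 3
  g(x) = x^2 + 3·x   ⇒   g'(x) = 2·x + 3
  lim(x→∞) f'(x)/g'(x) = lim(x→∞) (3)/(2·x + 3)
  = 0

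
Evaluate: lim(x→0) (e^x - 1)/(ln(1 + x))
This is a 0/0 indeterminate form.

Apply L'Hôpital's rule: differentiate numerator and denominator separately.
  f(x) = e^(x) - 1   ⇒   f'(x) = e^(x)
  g(x) = ln(x + 1)   ⇒   g'(x) = 1/(x + 1)
  lim(x→0) f'(x)/g'(x) = lim(x→0) (e^(x))/(1/(x + 1))
  = 1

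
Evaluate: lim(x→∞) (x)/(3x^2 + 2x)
This is an ∞/∞ indeterminate form.

Apply L'Hôpital's rule: differentiate numerator and denominator separately.
  f(x) = x   ⇒   f'(x) = 1
  g(x) = 3·x^2 + 2·x   ⇒   g'(x) = 6·x + 2
  lim(x→∞) f'(x)/g'(x) = lim(x→∞) (1)/(6·x + 2)
  = 0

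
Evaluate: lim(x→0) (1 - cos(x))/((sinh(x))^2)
This is a 0/0 indeterminate form.

Apply L'Hôpital's rule: differentiate numerator and denominator separately.
  f(x) = 1 - cos(x)   ⇒   f'(x) = sin(x)
  g(x) = sinh(x)^2   ⇒   g'(x) = 2·sinh(x)·cosh(x)
  lim(x→0) f'(x)/g'(x) = lim(x→0) (sin(x))/(2·sinh(x)·cosh(x))
  = 1/2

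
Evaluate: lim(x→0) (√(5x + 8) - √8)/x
This is a standard limit.

Factor or rationalize the expression:
  lim(x→0) (√(5x + 8) - √8)/x = 5·sqrt(2)/8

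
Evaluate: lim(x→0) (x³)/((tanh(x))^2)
This is a 0/0 indeterminate form.

Apply L'Hôpital's rule: differentiate numerator and denominator separately.
  f(x) = x^3   ⇒   f'(x) = 3·x^2
  g(x) = tanh(x)^2   ⇒   g'(x) = (2 - 2·tanh(x)^2)·tanh(x)
  lim(x→0) f'(x)/g'(x) = lim(x→0) (3·x^2)/((2 - 2·tanh(x)^2)·tanh(x))
  = 0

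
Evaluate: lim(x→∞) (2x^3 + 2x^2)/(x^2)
This is an ∞/∞ indeterminate form.

Apply L'Hôpital's rule: differentiate numerator and denominator separately.
  f(x) = 2·x^3 + 2·x^2   ⇒   f'(x) = 6·x^2 + 4·x
  g(x) = x^2   ⇒   g'(x) = 2·x
  lim(x→∞) f'(x)/g'(x) = lim(x→∞) (6·x^2 + 4·x)/(2·x)
  = ∞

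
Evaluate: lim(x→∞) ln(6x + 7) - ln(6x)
This is an ∞-∞ indeterminate form.

Combine fractions or rationalize to convert ∞-∞ to 0/0 form:
  lim(x→∞) ln(6x + 7) - ln(6x) = 0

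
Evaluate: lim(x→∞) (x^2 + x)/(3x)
This is an ∞/∞ indeterminate form.

Apply L'Hôpital's rule: differentiate numerator and denominator separately.
  f(x) = x^2 + x   ⇒   f'(x) = 2·x + 1
  g(x) = 3·x   ⇒   g'(x) = 3
  lim(x→∞) f'(x)/g'(x) = lim(x→∞) (2·x + 1)/(3)
  = ∞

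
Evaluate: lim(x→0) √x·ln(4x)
This is a 0·∞ indeterminate form.

Rewrite 0·∞ as a quotient (0/0 or ∞/∞ form), then apply L'Hôpital's rule:
  lim(x→0) √x·ln(4x) = 0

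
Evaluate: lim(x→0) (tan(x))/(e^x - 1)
This is a 0/0 indeterminate form.

Apply L'Hôpital's rule: differentiate numerator and denominator separately.
  f(x) = tan(x)   ⇒   f'(x) = tan(x)^2 + 1
  g(x) = e^(x) - 1   ⇒   g'(x) = e^(x)
  lim(x→0) f'(x)/g'(x) = lim(x→0) (tan(x)^2 + 1)/(e^(x))
  = 1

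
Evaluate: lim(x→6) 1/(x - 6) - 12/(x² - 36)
This is an ∞-∞ indeterminate form.

Combine fractions or rationalize to convert ∞-∞ to 0/0 form:
  lim(x→6) 1/(x - 6) - 12/(x² - 36) = 1/12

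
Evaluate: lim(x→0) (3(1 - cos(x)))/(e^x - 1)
This is a 0/0 indeterminate form.

Apply L'Hôpital's rule: differentiate numerator and denominator separately.
  f(x) = 3 - 3·cos(x)   ⇒   f'(x) = 3·sin(x)
  g(x) = e^(x) - 1   ⇒   g'(x) = e^(x)
  lim(x→0) f'(x)/g'(x) = lim(x→0) (3·sin(x))/(e^(x))
  = 0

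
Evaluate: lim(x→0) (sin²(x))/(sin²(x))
This is a 0/0 indeterminate form.

Apply L'Hôpital's rule: differentiate numerator and denominator separately.
  f(x) = sin(x)^2   ⇒   f'(x) = 2·sin(x)·cos(x)
  g(x) = sin(x)^2   ⇒   g'(x) = 2·sin(x)·cos(x)
  lim(x→0) f'(x)/g'(x) = lim(x→0) (2·sin(x)·cos(x))/(2·sin(x)·cos(x))
  = 1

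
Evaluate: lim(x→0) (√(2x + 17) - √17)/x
This is a standard limit.

Factor or rationalize the expression:
  lim(x→0) (√(2x + 17) - √17)/x = sqrt(17)/17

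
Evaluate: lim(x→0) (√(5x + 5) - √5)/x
This is a standard limit.

Factor or rationalize the expression:
  lim(x→0) (√(5x + 5) - √5)/x = sqrt(5)/2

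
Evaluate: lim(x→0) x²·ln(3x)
This is a 0·∞ indeterminate form.

Rewrite 0·∞ as a quotient (0/0 or ∞/∞ form), then apply L'Hôpital's rule:
  lim(x→0) x²·ln(3x) = 0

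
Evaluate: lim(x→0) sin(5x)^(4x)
This is an exponential indeterminate form.

For exponential indeterminate forms, take the natural log:
  Let L = lim(x→0) sin(5x)^(4x)
  Then ln(L) = lim(x→0) [exponent × ln(base)]
  Evaluate using L'Hôpital or standard limits, then exponentiate.
  L = 1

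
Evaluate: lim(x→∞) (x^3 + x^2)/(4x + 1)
This is an ∞/∞ indeterminate form.

Apply L'Hôpital's rule: differentiate numerator and denominator separately.
  f(x) = x^3 + x^2   ⇒   f'(x) = 3·x^2 + 2·x
  g(x) = 4·x + 1   ⇒   g'(x) = 4
  lim(x→∞) f'(x)/g'(x) = lim(x→∞) (3·x^2 + 2·x)/(4)
  = ∞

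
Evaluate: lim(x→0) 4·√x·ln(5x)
This is a 0·∞ indeterminate form.

Rewrite 0·∞ as a quotient (0/0 or ∞/∞ form), then apply L'Hôpital's rule:
  lim(x→0) 4·√x·ln(5x) = 0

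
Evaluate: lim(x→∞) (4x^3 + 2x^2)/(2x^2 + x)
This is an ∞/∞ indeterminate form.

Apply L'Hôpital's rule: differentiate numerator and denominator separately.
  f(x) = 4·x^3 + 2·x^2   ⇒   f'(x) = 12·x^2 + 4·x
  g(x) = 2·x^2 + x   ⇒   g'(x) = 4·x + 1
  lim(x→∞) f'(x)/g'(x) = lim(x→∞) (12·x^2 + 4·x)/(4·x + 1)
  = ∞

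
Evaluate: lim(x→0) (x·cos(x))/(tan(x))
This is a 0/0 indeterminate form.

Apply L'Hôpital's rule: differentiate numerator and denominator separately.
  f(x) = x·cos(x)   ⇒   f'(x) = -x·sin(x) + cos(x)
  g(x) = tan(x)   ⇒   g'(x) = tan(x)^2 + 1
  lim(x→0) f'(x)/g'(x) = lim(x→0) (-x·sin(x) + cos(x))/(tan(x)^2 + 1)
  = 1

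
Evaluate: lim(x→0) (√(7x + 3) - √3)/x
This is a standard limit.

Factor or rationalize the expression:
  lim(x→0) (√(7x + 3) - √3)/x = 7·sqrt(3)/6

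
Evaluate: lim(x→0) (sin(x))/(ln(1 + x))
This is a 0/0 indeterminate form.

Apply L'Hôpital's rule: differentiate numerator and denominator separately.
  f(x) = sin(x)   ⇒   f'(x) = cos(x)
  g(x) = ln(x + 1)   ⇒   g'(x) = 1/(x + 1)
  lim(x→0) f'(x)/g'(x) = lim(x→0) (cos(x))/(1/(x + 1))
  = 1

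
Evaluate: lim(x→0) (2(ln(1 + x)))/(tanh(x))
This is a 0/0 indeterminate form.

Apply L'Hôpital's rule: differentiate numerator and denominator separately.
  f(x) = 2·ln(x + 1)   ⇒   f'(x) = 2/(x + 1)
  g(x) = tanh(x)   ⇒   g'(x) = 1 - tanh(x)^2
  lim(x→0) f'(x)/g'(x) = lim(x→0) (2/(x + 1))/(1 - tanh(x)^2)
  = 2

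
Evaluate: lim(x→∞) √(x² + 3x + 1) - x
This is an ∞-∞ indeterminate form.

Combine fractions or rationalize to convert ∞-∞ to 0/0 form:
  lim(x→∞) √(x² + 3x + 1) - x = 3/2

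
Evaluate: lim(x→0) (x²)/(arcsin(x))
This is a 0/0 indeterminate form.

Apply L'Hôpital's rule: differentiate numerator and denominator separately.
  f(x) = x^2   ⇒   f'(x) = 2·x
  g(x) = asin(x)   ⇒   g'(x) = 1/sqrt(1 - x^2)
  lim(x→0) f'(x)/g'(x) = lim(x→0) (2·x)/(1/sqrt(1 - x^2))
  = 0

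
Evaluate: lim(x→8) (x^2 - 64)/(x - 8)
This is a standard limit.

Factor or rationalize the expression:
  lim(x→8) (x^2 - 64)/(x - 8) = 16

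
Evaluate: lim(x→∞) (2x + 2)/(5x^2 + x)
This is an ∞/∞ indeterminate form.

Apply L'Hôpital's rule: differentiate numerator and denominator separately.
  f(x) = 2·x + 2   ⇒   f'(x) = 2
  g(x) = 5·x^2 + x   ⇒   g'(x) = 10·x + 1
  lim(x→∞) f'(x)/g'(x) = lim(x→∞) (2)/(10·x + 1)
  = 0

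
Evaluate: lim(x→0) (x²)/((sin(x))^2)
This is a 0/0 indeterminate form.

Apply L'Hôpital's rule: differentiate numerator and denominator separately.
  f(x) = x^2   ⇒   f'(x) = 2·x
  g(x) = sin(x)^2   ⇒   g'(x) = 2·sin(x)·cos(x)
  lim(x→0) f'(x)/g'(x) = lim(x→0) (2·x)/(2·sin(x)·cos(x))
  = 1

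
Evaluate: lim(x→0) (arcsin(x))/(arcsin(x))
This is a 0/0 indeterminate form.

Apply L'Hôpital's rule: differentiate numerator and denominator separately.
  f(x) = asin(x)   ⇒   f'(x) = 1/sqrt(1 - x^2)
  g(x) = asin(x)   ⇒   g'(x) = 1/sqrt(1 - x^2)
  lim(x→0) f'(x)/g'(x) = lim(x→0) (1/sqrt(1 - x^2))/(1/sqrt(1 - x^2))
  = 1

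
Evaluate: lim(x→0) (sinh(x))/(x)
This is a 0/0 indeterminate form.

Apply L'Hôpital's rule: differentiate numerator and denominator separately.
  f(x) = sinh(x)   ⇒   f'(x) = cosh(x)
  g(x) = x   ⇒   g'(x) = 1
  lim(x→0) f'(x)/g'(x) = lim(x→0) (cosh(x))/(1)
  = 1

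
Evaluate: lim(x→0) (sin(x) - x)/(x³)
This is a 0/0 indeterminate form.

Apply L'Hôpital's rule: differentiate numerator and denominator separately.
  f(x) = -x + sin(x)   ⇒   f'(x) = cos(x) - 1
  g(x) = x^3   ⇒   g'(x) = 3·x^2
  lim(x→0) f'(x)/g'(x) = lim(x→0) (cos(x) - 1)/(3·x^2)
  = -1/6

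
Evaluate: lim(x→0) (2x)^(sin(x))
This is an exponential indeterminate form.

For exponential indeterminate forms, take the natural log:
  Let L = lim(x→0) (2x)^(sin(x))
  Then ln(L) = lim(x→0) [exponent × ln(base)]
  Evaluate using L'Hôpital or standard limits, then exponentiate.
  L = 1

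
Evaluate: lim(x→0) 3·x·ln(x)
This is a 0·∞ indeterminate form.

Rewrite 0·∞ as a quotient (0/0 or ∞/∞ form), then apply L'Hôpital's rule:
  lim(x→0) 3·x·ln(x) = 0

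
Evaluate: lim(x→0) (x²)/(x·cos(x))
This is a 0/0 indeterminate form.

Apply L'Hôpital's rule: differentiate numerator and denominator separately.
  f(x) = x^2   ⇒   f'(x) = 2·x
  g(x) = x·cos(x)   ⇒   g'(x) = -x·sin(x) + cos(x)
  lim(x→0) f'(x)/g'(x) = lim(x→0) (2·x)/(-x·sin(x) + cos(x))
  = 0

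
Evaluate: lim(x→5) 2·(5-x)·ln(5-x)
This is a 0·∞ indeterminate form.

Rewrite 0·∞ as a quotient (0/0 or ∞/∞ form), then apply L'Hôpital's rule:
  lim(x→5) 2·(5-x)·ln(5-x) = 0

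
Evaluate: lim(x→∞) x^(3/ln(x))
This is an exponential indeterminate form.

For exponential indeterminate forms, take the natural log:
  Let L = lim(x→∞) x^(3/ln(x))
  Then ln(L) = lim(x→∞) [exponent × ln(base)]
  Evaluate using L'Hôpital or standard limits, then exponentiate.
  L = e^(3)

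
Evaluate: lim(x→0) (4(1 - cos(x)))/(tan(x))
This is a 0/0 indeterminate form.

Apply L'Hôpital's rule: differentiate numerator and denominator separately.
  f(x) = 4 - 4·cos(x)   ⇒   f'(x) = 4·sin(x)
  g(x) = tan(x)   ⇒   g'(x) = tan(x)^2 + 1
  lim(x→0) f'(x)/g'(x) = lim(x→0) (4·sin(x))/(tan(x)^2 + 1)
  = 0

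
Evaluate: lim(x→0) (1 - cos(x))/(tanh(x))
This is a 0/0 indeterminate form.

Apply L'Hôpital's rule: differentiate numerator and denominator separately.
  f(x) = 1 - cos(x)   ⇒   f'(x) = sin(x)
  g(x) = tanh(x)   ⇒   g'(x) = 1 - tanh(x)^2
  lim(x→0) f'(x)/g'(x) = lim(x→0) (sin(x))/(1 - tanh(x)^2)
  = 0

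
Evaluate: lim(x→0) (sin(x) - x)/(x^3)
This is a 0/0 indeterminate form.

Apply L'Hôpital's rule: differentiate numerator and denominator separately.
  f(x) = -x + sin(x)   ⇒   f'(x) = cos(x) - 1
  g(x) = x^3   ⇒   g'(x) = 3·x^2
  lim(x→0) f'(x)/g'(x) = lim(x→0) (cos(x) - 1)/(3·x^2)
  = -1/6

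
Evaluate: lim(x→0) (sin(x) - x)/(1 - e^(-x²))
This is a 0/0 indeterminate form.

Apply L'Hôpital's rule: differentiate numerator and denominator separately.
  f(x) = -x + sin(x)   ⇒   f'(x) = cos(x) - 1
  g(x) = 1 - e^(-x^2)   ⇒   g'(x) = 2·x·e^(-x^2)
  lim(x→0) f'(x)/g'(x) = lim(x→0) (cos(x) - 1)/(2·x·e^(-x^2))
  = 0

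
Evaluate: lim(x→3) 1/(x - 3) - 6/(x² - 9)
This is an ∞-∞ indeterminate form.

Combine fractions or rationalize to convert ∞-∞ to 0/0 form:
  lim(x→3) 1/(x - 3) - 6/(x² - 9) = 1/6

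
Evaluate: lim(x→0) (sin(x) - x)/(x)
This is a 0/0 indeterminate form.

Apply L'Hôpital's rule: differentiate numerator and denominator separately.
  f(x) = -x + sin(x)   ⇒   f'(x) = cos(x) - 1
  g(x) = x   ⇒   g'(x) = 1
  lim(x→0) f'(x)/g'(x) = lim(x→0) (cos(x) - 1)/(1)
  = 0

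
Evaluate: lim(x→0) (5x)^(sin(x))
This is an exponential indeterminate form.

For exponential indeterminate forms, take the natural log:
  Let L = lim(x→0) (5x)^(sin(x))
  Then ln(L) = lim(x→0) [exponent × ln(base)]
  Evaluate using L'Hôpital or standard limits, then exponentiate.
  L = 1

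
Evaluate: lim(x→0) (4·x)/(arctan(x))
This is a 0/0 indeterminate form.

Apply L'Hôpital's rule: differentiate numerator and denominator separately.
  f(x) = 4·x   ⇒   f'(x) = 4
  g(x) = atan(x)   ⇒   g'(x) = 1/(x^2 + 1)
  lim(x→0) f'(x)/g'(x) = lim(x→0) (4)/(1/(x^2 + 1))
  = 4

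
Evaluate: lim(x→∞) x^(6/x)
This is an exponential indeterminate form.

For exponential indeterminate forms, take the natural log:
  Let L = lim(x→∞) x^(6/x)
  Then ln(L) = lim(x→∞) [exponent × ln(base)]
  Evaluate using L'Hôpital or standard limits, then exponentiate.
  L = 1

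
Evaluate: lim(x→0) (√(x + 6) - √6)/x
This is a standard limit.

Factor or rationalize the expression:
  lim(x→0) (√(x + 6) - √6)/x = sqrt(6)/12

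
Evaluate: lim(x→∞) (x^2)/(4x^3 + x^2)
This is an ∞/∞ indeterminate form.

Apply L'Hôpital's rule: differentiate numerator and denominator separately.
  f(x) = x^2   ⇒   f'(x) = 2·x
  g(x) = 4·x^3 + x^2   ⇒   g'(x) = 12·x^2 + 2·x
  lim(x→∞) f'(x)/g'(x) = lim(x→∞) (2·x)/(12·x^2 + 2·x)
  = 0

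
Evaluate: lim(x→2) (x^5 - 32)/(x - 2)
This is a standard limit.

Factor or rationalize the expression:
  lim(x→2) (x^5 - 32)/(x - 2) = 80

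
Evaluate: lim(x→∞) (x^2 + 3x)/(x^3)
This is an ∞/∞ indeterminate form.

Apply L'Hôpital's rule: differentiate numerator and denominator separately.
  f(x) = x^2 + 3·x   ⇒   f'(x) = 2·x + 3
  g(x) = x^3   ⇒   g'(x) = 3·x^2
  lim(x→∞) f'(x)/g'(x) = lim(x→∞) (2·x + 3)/(3·x^2)
  = 0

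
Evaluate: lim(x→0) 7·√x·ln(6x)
This is a 0·∞ indeterminate form.

Rewrite 0·∞ as a quotient (0/0 or ∞/∞ form), then apply L'Hôpital's rule:
  lim(x→0) 7·√x·ln(6x) = 0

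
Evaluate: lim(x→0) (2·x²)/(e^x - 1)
This is a 0/0 indeterminate form.

Apply L'Hôpital's rule: differentiate numerator and denominator separately.
  f(x) = 2·x^2   ⇒   f'(x) = 4·x
  g(x) = e^(x) - 1   ⇒   g'(x) = e^(x)
  lim(x→0) f'(x)/g'(x) = lim(x→0) (4·x)/(e^(x))
  = 0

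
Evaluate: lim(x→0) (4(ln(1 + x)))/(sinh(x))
This is a 0/0 indeterminate form.

Apply L'Hôpital's rule: differentiate numerator and denominator separately.
  f(x) = 4·ln(x + 1)   ⇒   f'(x) = 4/(x + 1)
  g(x) = sinh(x)   ⇒   g'(x) = cosh(x)
  lim(x→0) f'(x)/g'(x) = lim(x→0) (4/(x + 1))/(cosh(x))
  = 4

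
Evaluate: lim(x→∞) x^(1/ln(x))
This is an exponential indeterminate form.

For exponential indeterminate forms, take the natural log:
  Let L = lim(x→∞) x^(1/ln(x))
  Then ln(L) = lim(x→∞) [exponent × ln(base)]
  Evaluate using L'Hôpital or standard limits, then exponentiate.
  L = e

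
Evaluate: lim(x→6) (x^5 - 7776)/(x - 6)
This is a standard limit.

Factor or rationalize the expression:
  lim(x→6) (x^5 - 7776)/(x - 6) = 6480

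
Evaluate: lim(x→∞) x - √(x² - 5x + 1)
This is an ∞-∞ indeterminate form.

Combine fractions or rationalize to convert ∞-∞ to 0/0 form:
  lim(x→∞) x - √(x² - 5x + 1) = 5/2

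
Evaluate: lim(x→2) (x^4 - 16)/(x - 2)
This is a standard limit.

Factor or rationalize the expression:
  lim(x→2) (x^4 - 16)/(x - 2) = 32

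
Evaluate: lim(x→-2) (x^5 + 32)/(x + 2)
This is a standard limit.

Factor or rationalize the expression:
  lim(x→-2) (x^5 + 32)/(x + 2) = 80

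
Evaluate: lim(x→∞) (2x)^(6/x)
This is an exponential indeterminate form.

For exponential indeterminate forms, take the natural log:
  Let L = lim(x→∞) (2x)^(6/x)
  Then ln(L) = lim(x→∞) [exponent × ln(base)]
  Evaluate using L'Hôpital or standard limits, then exponentiate.
  L = 1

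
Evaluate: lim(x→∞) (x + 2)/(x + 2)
This is an ∞/∞ indeterminate form.

Apply L'Hôpital's rule: differentiate numerator and denominator separately.
  f(x) = x + 2   ⇒   f'(x) = 1
  g(x) = x + 2   ⇒   g'(x) = 1
  lim(x→∞) f'(x)/g'(x) = lim(x→∞) (1)/(1)
  = 1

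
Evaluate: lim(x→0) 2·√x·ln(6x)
This is a 0·∞ indeterminate form.

Rewrite 0·∞ as a quotient (0/0 or ∞/∞ form), then apply L'Hôpital's rule:
  lim(x→0) 2·√x·ln(6x) = 0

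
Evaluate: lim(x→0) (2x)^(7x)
This is an exponential indeterminate form.

For exponential indeterminate forms, take the natural log:
  Let L = lim(x→0) (2x)^(7x)
  Then ln(L) = lim(x→0) [exponent × ln(base)]
  Evaluate using L'Hôpital or standard limits, then exponentiate.
  L = 1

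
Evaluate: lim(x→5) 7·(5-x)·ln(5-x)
This is a 0·∞ indeterminate form.

Rewrite 0·∞ as a quotient (0/0 or ∞/∞ form), then apply L'Hôpital's rule:
  lim(x→5) 7·(5-x)·ln(5-x) = 0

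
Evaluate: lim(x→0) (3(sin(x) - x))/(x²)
This is a 0/0 indeterminate form.

Apply L'Hôpital's rule: differentiate numerator and denominator separately.
  f(x) = -3·x + 3·sin(x)   ⇒   f'(x) = 3·cos(x) - 3
  g(x) = x^2   ⇒   g'(x) = 2·x
  lim(x→0) f'(x)/g'(x) = lim(x→0) (3·cos(x) - 3)/(2·x)
  = 0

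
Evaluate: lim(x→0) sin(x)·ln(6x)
This is a 0·∞ indeterminate form.

Rewrite 0·∞ as a quotient (0/0 or ∞/∞ form), then apply L'Hôpital's rule:
  lim(x→0) sin(x)·ln(6x) = 0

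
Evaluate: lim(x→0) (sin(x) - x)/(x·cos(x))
This is a 0/0 indeterminate form.

Apply L'Hôpital's rule: differentiate numerator and denominator separately.
  f(x) = -x + sin(x)   ⇒   f'(x) = cos(x) - 1
  g(x) = x·cos(x)   ⇒   g'(x) = -x·sin(x) + cos(x)
  lim(x→0) f'(x)/g'(x) = lim(x→0) (cos(x) - 1)/(-x·sin(x) + cos(x))
  = 0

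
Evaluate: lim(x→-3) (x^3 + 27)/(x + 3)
This is a standard limit.

Factor or rationalize the expression:
  lim(x→-3) (x^3 + 27)/(x + 3) = 27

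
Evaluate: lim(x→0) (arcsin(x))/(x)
This is a 0/0 indeterminate form.

Apply L'Hôpital's rule: differentiate numerator and denominator separately.
  f(x) = asin(x)   ⇒   f'(x) = 1/sqrt(1 - x^2)
  g(x) = x   ⇒   g'(x) = 1
  lim(x→0) f'(x)/g'(x) = lim(x→0) (1/sqrt(1 - x^2))/(1)
  = 1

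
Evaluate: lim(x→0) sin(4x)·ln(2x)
This is a 0·∞ indeterminate form.

Rewrite 0·∞ as a quotient (0/0 or ∞/∞ form), then apply L'Hôpital's rule:
  lim(x→0) sin(4x)·ln(2x) = 0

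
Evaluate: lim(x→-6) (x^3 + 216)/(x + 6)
This is a standard limit.

Factor or rationalize the expression:
  lim(x→-6) (x^3 + 216)/(x + 6) = 108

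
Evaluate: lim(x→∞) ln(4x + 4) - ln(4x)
This is an ∞-∞ indeterminate form.

Combine fractions or rationalize to convert ∞-∞ to 0/0 form:
  lim(x→∞) ln(4x + 4) - ln(4x) = 0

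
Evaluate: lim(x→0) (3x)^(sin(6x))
This is an exponential indeterminate form.

For exponential indeterminate forms, take the natural log:
  Let L = lim(x→0) (3x)^(sin(6x))
  Then ln(L) = lim(x→0) [exponent × ln(base)]
  Evaluate using L'Hôpital or standard limits, then exponentiate.
  L = 1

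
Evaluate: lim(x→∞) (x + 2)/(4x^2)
This is an ∞/∞ indeterminate form.

Apply L'Hôpital's rule: differentiate numerator and denominator separately.
  f(x) = x + 2   ⇒   f'(x) = 1
  g(x) = 4·x^2   ⇒   g'(x) = 8·x
  lim(x→∞) f'(x)/g'(x) = lim(x→∞) (1)/(8·x)
  = 0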